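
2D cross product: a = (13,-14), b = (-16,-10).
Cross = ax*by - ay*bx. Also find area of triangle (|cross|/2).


cross = 13*(-10) + 14*(-16) = -130 - 224 = -354
Triangle area = |-354|/2 = 354/2 = 177.0000

cross = -354, triangle area = 177.0000


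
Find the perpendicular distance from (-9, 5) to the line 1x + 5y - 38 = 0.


|1*(-9) + 5*5 - 38| = |-22| = 22
sqrt(1 + 25) = sqrt(26) = 5.0990
d = 22/sqrt(26) = 4.3146

4.3146


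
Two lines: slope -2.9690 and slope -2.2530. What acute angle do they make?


m1-m2 = -0.716
1+m1*m2 = 7.689157
tan(theta) = |-0.716/7.689157| = 0.093118
theta = arctan(|-0.716/7.689157|) = 5.3199 degrees (acute angle)

5.3199 degrees


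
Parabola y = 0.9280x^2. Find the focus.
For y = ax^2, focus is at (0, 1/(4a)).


a = 0.9280
4a = 3.7120
focus = (0, 1/3.7120) = (0, 0.2694)

Focus = (0, 0.2694)


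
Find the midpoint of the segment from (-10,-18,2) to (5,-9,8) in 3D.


Mx = (-10+5)/2 = -2.5000
My = (-18- 9)/2 = -13.5000
Mz = (2+8)/2 = 5.0000

M = (-2.5000, -13.5000, 5.0000)


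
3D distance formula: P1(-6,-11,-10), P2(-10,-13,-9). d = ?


dx=-4, dy=-2, dz=1
d = sqrt(16+4+1) = sqrt(21) = 4.5826

4.5826


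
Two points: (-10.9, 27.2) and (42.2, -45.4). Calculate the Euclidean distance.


dx = 42.2 + 10.9 = 53.1
dy = -45.4 - 27.2 = -72.6
d = sqrt(2819.61 + 5270.76) = sqrt(8090.37) = 89.9465

89.9465


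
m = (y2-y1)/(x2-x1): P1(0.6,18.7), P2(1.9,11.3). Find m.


dy = 11.3 - 18.7 = -7.4
dx = 1.9 - 0.6 = 1.3
m = -7.4/1.3 = -5.6923

m = -5.6923


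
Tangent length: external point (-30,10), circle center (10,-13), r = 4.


d = sqrt((-30-10)^2 + (10+ 13)^2) = sqrt(1600+529) = 46.1411
L = sqrt(2129.0000 - 16) = sqrt(2113.0000) = 45.9674

45.9674


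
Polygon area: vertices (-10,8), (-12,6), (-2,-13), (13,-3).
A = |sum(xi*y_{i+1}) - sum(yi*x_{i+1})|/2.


sum(xi*y_{i+1}) = -10*6 - 12*(-13) - 2*(-3) + 13*8 = 206
sum(yi*x_{i+1}) = 8*(-12) + 6*(-2) - 13*13 - 3*(-10) = -247
Area = |206 + 247|/2 = 453/2 = 226.5000

226.5000 sq units


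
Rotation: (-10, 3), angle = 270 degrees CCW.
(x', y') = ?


cos(270) = 0, sin(270) = -1
x' = -10*0 - 3*(-1) = 3
y' = -10*(-1) + 3*0 = 10

(3, 10)


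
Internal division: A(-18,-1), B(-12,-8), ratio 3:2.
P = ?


Px = (3*(-12) + 2*(-18))/5 = -72/5 = -14.4000
Py = (3*(-8) + 2*(-1))/5 = -26/5 = -5.2000

P = (-14.4000, -5.2000)


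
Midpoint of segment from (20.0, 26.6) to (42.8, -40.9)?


Mx = (20.0 + 42.8)/2 = 62.8/2 = 31.4000
My = (26.6 - 40.9)/2 = -14.3/2 = -7.1500

(31.4000, -7.1500)


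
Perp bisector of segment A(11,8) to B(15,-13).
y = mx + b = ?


Midpoint = (13, -2.5)
Slope of AB = dy/dx = -21/4 = -5.2500
Perp slope = -dx/dy = 4/21 = 0.1905
b = My - (perp slope)*Mx = -2.5 + (4*13)/(-21) = -2.5 - 2.4762 = -4.9762

y = 0.1905x - 4.9762


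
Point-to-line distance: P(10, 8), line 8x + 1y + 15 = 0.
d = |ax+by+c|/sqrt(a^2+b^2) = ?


|8*10 + 1*8 + 15| = |103| = 103
sqrt(64 + 1) = sqrt(65) = 8.0623
d = 103/sqrt(65) = 12.7756

12.7756


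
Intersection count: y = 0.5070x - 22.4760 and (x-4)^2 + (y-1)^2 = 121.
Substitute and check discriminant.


Substitute y = 0.5070x - 22.4760: (x-4)^2 + (0.5070x- 22.4760-1)^2 = 121
Expand to Ax^2 + Bx + C = 0, where b-k = -23.476
A = 1+m^2 = 1.257049
B = 2(m(b-k) - h) = 2(0.5070*(-23.476) - 4) = -31.804664
C = h^2 + (b-k)^2 - r^2 = 16 + 551.122576 - 121 = 446.122576
disc = B^2-4AC = 1011.5367 - 2243.1918 = -1231.6551
disc < 0

0 intersection points


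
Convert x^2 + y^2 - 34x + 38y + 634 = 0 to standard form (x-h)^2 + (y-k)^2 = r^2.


h = -D/2 = 34/2 = 17
k = -E/2 = -38/2 = -19
r^2 = h^2 + k^2 - F = 289 + 361 - 634 = 16
r = 4

Center (17, -19), radius = 4


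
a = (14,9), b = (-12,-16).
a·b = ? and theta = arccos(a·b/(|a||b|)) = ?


a·b = 14*(-12) + 9*(-16) = -168 - 144 = -312
|a| = sqrt(196+81) = 16.6433
|b| = sqrt(144+256) = 20.0000
cos(theta) = -312/(sqrt(277)*sqrt(400)) = -312/sqrt(110800) = -0.937313
theta = arccos(-312/sqrt(110800)) = 159.6051 degrees

a·b = -312, theta = 159.6051 deg


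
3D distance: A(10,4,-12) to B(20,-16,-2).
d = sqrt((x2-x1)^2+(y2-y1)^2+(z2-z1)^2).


dx=10, dy=-20, dz=10
d = sqrt(100+400+100) = sqrt(600) = 24.4949

24.4949


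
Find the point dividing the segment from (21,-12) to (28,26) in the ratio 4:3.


Px = (4*28 + 3*21)/7 = 175/7 = 25.0000
Py = (4*26 + 3*(-12))/7 = 68/7 = 9.7143

P = (25.0000, 9.7143)


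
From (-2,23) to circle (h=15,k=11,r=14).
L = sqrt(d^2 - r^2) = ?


d = sqrt((-2-15)^2 + (23-11)^2) = sqrt(289+144) = 20.8087
L = sqrt(433.0000 - 196) = sqrt(237.0000) = 15.3948

15.3948


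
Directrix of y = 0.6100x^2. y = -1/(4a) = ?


a = 0.6100
1/(4a) = 0.4098
directrix: y = -0.4098 = -0.4098

y = -0.4098


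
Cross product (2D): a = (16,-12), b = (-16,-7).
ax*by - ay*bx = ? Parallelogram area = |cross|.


cross = 16*(-7) + 12*(-16) = -112 - 192 = -304
Parallelogram area = |-304| = 304

cross = -304, parallelogram area = 304


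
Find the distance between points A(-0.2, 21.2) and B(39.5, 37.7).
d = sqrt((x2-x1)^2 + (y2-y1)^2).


dx = 39.5 + 0.2 = 39.7
dy = 37.7 - 21.2 = 16.5
d = sqrt(1576.09 + 272.25) = sqrt(1848.34) = 42.9923

42.9923


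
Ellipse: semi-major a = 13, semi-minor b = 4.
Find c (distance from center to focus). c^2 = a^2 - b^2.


c^2 = 13^2 - 4^2 = 169 - 16 = 153
c = sqrt(153) = 12.3693

c = 12.3693


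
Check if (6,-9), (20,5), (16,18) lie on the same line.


6*(5-18) + 20*(18+ 9) + 16*(-9-5)
= -78 + 540 - 224 = 238

No, not collinear (determinant = 238)


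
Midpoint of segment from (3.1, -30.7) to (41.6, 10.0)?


Mx = (3.1 + 41.6)/2 = 44.7/2 = 22.3500
My = (-30.7 + 10.0)/2 = -20.7/2 = -10.3500

(22.3500, -10.3500)


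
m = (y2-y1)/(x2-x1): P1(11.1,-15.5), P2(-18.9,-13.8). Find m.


dy = -13.8 + 15.5 = 1.7
dx = -18.9 - 11.1 = -30.0
m = 1.7/(-30.0) = -0.0567

m = -0.0567


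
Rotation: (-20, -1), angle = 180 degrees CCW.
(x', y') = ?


cos(180) = -1, sin(180) = 0
x' = -20*(-1) + 1*0 = 20
y' = -20*0 - 1*(-1) = 1

(20, 1)


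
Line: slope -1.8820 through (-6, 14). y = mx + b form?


y - 14 = -1.8820(x + 6)
y = -1.8820x + 14 + 1.8820*(-6)
y = -1.8820x + 2.7080

y = -1.8820x + 2.7080


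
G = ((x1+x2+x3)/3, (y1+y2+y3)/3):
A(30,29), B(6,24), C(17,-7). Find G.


Gx = (30+6+17)/3 = 53/3 = 17.6667
Gy = (29+24- 7)/3 = 46/3 = 15.3333

G = (17.6667, 15.3333)


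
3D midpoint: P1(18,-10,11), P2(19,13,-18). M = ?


Mx = (18+19)/2 = 18.5000
My = (-10+13)/2 = 1.5000
Mz = (11- 18)/2 = -3.5000

M = (18.5000, 1.5000, -3.5000)


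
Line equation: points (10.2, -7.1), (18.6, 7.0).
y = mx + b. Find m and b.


m = (14.1)/(8.4) = 1.6786
b = y1 - m*x1 = -7.1 - (14.1*10.2)/(8.4) = -7.1 - 17.1214 = -24.2214

y = 1.6786x - 24.2214


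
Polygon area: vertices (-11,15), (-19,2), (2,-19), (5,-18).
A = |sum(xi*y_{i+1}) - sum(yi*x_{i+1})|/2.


sum(xi*y_{i+1}) = -11*2 - 19*(-19) + 2*(-18) + 5*15 = 378
sum(yi*x_{i+1}) = 15*(-19) + 2*2 - 19*5 - 18*(-11) = -178
Area = |378 + 178|/2 = 556/2 = 278.0000

278.0000 sq units


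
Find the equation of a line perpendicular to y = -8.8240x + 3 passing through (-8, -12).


Perpendicular slope = -1/m1 = -1/(-8.8240) = 0.1133
b2 = y0 - m2*x0 = -12 - 8/(-8.8240) = -12 + 0.9066 = -11.0934

y = 0.1133x - 11.0934


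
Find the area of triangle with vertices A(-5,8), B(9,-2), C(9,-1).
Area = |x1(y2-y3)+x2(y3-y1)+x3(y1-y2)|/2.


-5*(-2+ 1) = 5
9*(-1-8) = -81
9*(8+ 2) = 90
sum = 14
Area = |14|/2 = 7.0000

7.0000 sq units


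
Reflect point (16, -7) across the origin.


Reflection rule for origin: (-x, -y)
(16, -7) -> (-16, 7)

(-16, 7)


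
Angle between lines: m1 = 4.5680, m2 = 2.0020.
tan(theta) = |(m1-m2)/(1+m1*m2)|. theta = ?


m1-m2 = 2.566
1+m1*m2 = 10.145136
tan(theta) = |2.566/10.145136| = 0.252929
theta = arctan(|2.566/10.145136|) = 14.1941 degrees (acute angle)

14.1941 degrees


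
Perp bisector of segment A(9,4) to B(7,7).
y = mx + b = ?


Midpoint = (8, 5.5)
Slope of AB = dy/dx = 3/(-2) = -1.5000
Perp slope = -dx/dy = 2/3 = 0.6667
b = My - (perp slope)*Mx = 5.5 + (-2*8)/3 = 5.5 - 5.3333 = 0.1667

y = 0.6667x + 0.1667


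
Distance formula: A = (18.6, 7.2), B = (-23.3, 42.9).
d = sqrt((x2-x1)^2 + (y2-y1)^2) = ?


dx = -23.3 - 18.6 = -41.9
dy = 42.9 - 7.2 = 35.7
d = sqrt(1755.61 + 1274.49) = sqrt(3030.1) = 55.0463

55.0463


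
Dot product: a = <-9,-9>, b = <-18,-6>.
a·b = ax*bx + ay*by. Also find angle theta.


a·b = -9*(-18) - 9*(-6) = 162 + 54 = 216
|a| = sqrt(81+81) = 12.7279
|b| = sqrt(324+36) = 18.9737
cos(theta) = 216/(sqrt(162)*sqrt(360)) = 216/sqrt(58320) = 0.894427
theta = arccos(216/sqrt(58320)) = 26.5651 degrees

a·b = 216, theta = 26.5651 deg


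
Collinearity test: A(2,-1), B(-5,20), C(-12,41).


2*(20-41) - 5*(41+ 1) - 12*(-1-20)
= -42 - 210 + 252 = 0

Yes, collinear (determinant = 0)


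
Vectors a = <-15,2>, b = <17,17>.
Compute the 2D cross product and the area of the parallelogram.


cross = -15*17 - 2*17 = -255 - 34 = -289
Parallelogram area = |-289| = 289

cross = -289, parallelogram area = 289


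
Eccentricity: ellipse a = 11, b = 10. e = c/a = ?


c = sqrt(121-100) = sqrt(21) = 4.5826
e = c/a = sqrt(21)/11 = 0.4166

e = 0.4166


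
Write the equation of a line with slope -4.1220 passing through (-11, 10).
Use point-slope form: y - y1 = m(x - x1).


y - 10 = -4.1220(x + 11)
y = -4.1220x + 10 + 4.1220*(-11)
y = -4.1220x - 35.3420

y = -4.1220x - 35.3420


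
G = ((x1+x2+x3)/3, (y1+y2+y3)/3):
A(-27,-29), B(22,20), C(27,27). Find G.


Gx = (-27+22+27)/3 = 22/3 = 7.3333
Gy = (-29+20+27)/3 = 18/3 = 6.0000

G = (7.3333, 6.0000)


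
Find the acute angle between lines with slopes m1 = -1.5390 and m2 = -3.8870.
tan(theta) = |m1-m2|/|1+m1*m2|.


m1-m2 = 2.348
1+m1*m2 = 6.982093
tan(theta) = |2.348/6.982093| = 0.336289
theta = arctan(|2.348/6.982093|) = 18.5872 degrees (acute angle)

18.5872 degrees


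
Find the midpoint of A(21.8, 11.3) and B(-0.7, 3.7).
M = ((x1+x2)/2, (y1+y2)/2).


Mx = (21.8 - 0.7)/2 = 21.1/2 = 10.5500
My = (11.3 + 3.7)/2 = 15.0/2 = 7.5000

(10.5500, 7.5000)


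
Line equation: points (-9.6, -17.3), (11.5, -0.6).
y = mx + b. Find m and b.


m = (16.7)/(21.1) = 0.7915
b = y1 - m*x1 = -17.3 - (16.7*(-9.6))/(21.1) = -17.3 + 7.5981 = -9.7019

y = 0.7915x - 9.7019


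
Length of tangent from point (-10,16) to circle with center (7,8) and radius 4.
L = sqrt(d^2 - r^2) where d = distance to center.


d = sqrt((-10-7)^2 + (16-8)^2) = sqrt(289+64) = 18.7883
L = sqrt(353.0000 - 16) = sqrt(337.0000) = 18.3576

18.3576


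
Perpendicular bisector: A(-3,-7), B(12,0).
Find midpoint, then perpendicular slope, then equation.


Midpoint = (4.5, -3.5)
Slope of AB = dy/dx = 7/15 = 0.4667
Perp slope = -dx/dy = -15/7 = -2.1429
b = My - (perp slope)*Mx = -3.5 + (15*4.5)/7 = -3.5 + 9.6429 = 6.1429

y = -2.1429x + 6.1429


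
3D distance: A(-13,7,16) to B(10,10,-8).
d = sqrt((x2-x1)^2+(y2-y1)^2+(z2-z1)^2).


dx=23, dy=3, dz=-24
d = sqrt(529+9+576) = sqrt(1114) = 33.3766

33.3766


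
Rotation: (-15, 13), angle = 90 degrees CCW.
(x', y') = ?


cos(90) = 0, sin(90) = 1
x' = -15*0 - 13*1 = -13
y' = -15*1 + 13*0 = -15

(-13, -15)


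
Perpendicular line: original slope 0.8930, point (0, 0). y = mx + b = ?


Perpendicular slope = -1/m1 = -1/0.8930 = -1.1198
b2 = y0 - m2*x0 = 0 + 0/0.8930 = 0 + 0 = 0

y = -1.1198x + 0


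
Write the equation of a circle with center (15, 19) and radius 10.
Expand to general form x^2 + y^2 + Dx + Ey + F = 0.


(x-15)^2 + (y-19)^2 = 10^2
D = -2h = -30, E = -2k = -38
F = h^2+k^2-r^2 = 225+361-100 = 486

x^2 + y^2 - 30x - 38y + 486 = 0


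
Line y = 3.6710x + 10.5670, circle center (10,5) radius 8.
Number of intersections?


Substitute y = 3.6710x + 10.5670: (x-10)^2 + (3.6710x+10.5670-5)^2 = 64
Expand to Ax^2 + Bx + C = 0, where b-k = 5.567
A = 1+m^2 = 14.476241
B = 2(m(b-k) - h) = 2(3.6710*5.567 - 10) = 20.872914
C = h^2 + (b-k)^2 - r^2 = 100 + 30.991489 - 64 = 66.991489
disc = B^2-4AC = 435.6785 - 3879.1398 = -3443.4613
disc < 0

0 intersection points


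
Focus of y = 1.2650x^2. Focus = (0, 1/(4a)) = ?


a = 1.2650
4a = 5.0600
focus = (0, 1/5.0600) = (0, 0.1976)

Focus = (0, 0.1976)


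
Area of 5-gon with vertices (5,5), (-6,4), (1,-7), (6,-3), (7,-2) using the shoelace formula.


sum(xi*y_{i+1}) = 5*4 - 6*(-7) + 1*(-3) + 6*(-2) + 7*5 = 82
sum(yi*x_{i+1}) = 5*(-6) + 4*1 - 7*6 - 3*7 - 2*5 = -99
Area = |82 + 99|/2 = 181/2 = 90.5000

90.5000 sq units


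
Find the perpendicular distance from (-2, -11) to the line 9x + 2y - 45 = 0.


|9*(-2) + 2*(-11) - 45| = |-85| = 85
sqrt(81 + 4) = sqrt(85) = 9.2195
d = 85/sqrt(85) = 9.2195

9.2195


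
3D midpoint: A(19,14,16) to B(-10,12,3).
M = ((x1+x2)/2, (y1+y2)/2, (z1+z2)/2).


Mx = (19- 10)/2 = 4.5000
My = (14+12)/2 = 13.0000
Mz = (16+3)/2 = 9.5000

M = (4.5000, 13.0000, 9.5000)


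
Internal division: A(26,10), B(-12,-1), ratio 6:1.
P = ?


Px = (6*(-12) + 1*26)/7 = -46/7 = -6.5714
Py = (6*(-1) + 1*10)/7 = 4/7 = 0.5714

P = (-6.5714, 0.5714)


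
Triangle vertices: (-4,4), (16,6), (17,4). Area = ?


-4*(6-4) = -8
16*(4-4) = 0
17*(4-6) = -34
sum = -42
Area = |-42|/2 = 21.0000

21.0000 sq units


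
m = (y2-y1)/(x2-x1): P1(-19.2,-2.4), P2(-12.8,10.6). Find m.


dy = 10.6 + 2.4 = 13.0
dx = -12.8 + 19.2 = 6.4
m = 13.0/6.4 = 2.0313

m = 2.0313


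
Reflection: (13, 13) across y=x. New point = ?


Reflection rule for y=x: (y, x)
(13, 13) -> (13, 13)

(13, 13)


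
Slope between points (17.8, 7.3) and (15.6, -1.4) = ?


dy = -1.4 - 7.3 = -8.7
dx = 15.6 - 17.8 = -2.2
m = -8.7/(-2.2) = 3.9545

m = 3.9545


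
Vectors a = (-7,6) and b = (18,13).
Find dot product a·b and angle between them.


a·b = -7*18 + 6*13 = -126 + 78 = -48
|a| = sqrt(49+36) = 9.2195
|b| = sqrt(324+169) = 22.2036
cos(theta) = -48/(sqrt(85)*sqrt(493)) = -48/sqrt(41905) = -0.234481
theta = arccos(-48/sqrt(41905)) = 103.5611 degrees

a·b = -48, theta = 103.5611 deg


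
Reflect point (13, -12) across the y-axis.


Reflection rule for y-axis: (-x, y)
(13, -12) -> (-13, -12)

(-13, -12)


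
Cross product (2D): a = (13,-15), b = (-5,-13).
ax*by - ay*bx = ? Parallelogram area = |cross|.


cross = 13*(-13) + 15*(-5) = -169 - 75 = -244
Parallelogram area = |-244| = 244

cross = -244, parallelogram area = 244


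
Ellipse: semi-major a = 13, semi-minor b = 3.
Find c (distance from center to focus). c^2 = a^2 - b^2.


c^2 = 13^2 - 3^2 = 169 - 9 = 160
c = sqrt(160) = 12.6491

c = 12.6491


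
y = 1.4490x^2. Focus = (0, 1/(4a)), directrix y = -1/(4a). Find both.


a = 1.4490
1/(4a) = 0.1725
Focus = (0, 0.1725)
Directrix: y = -0.1725

Focus = (0, 0.1725), Directrix: y = -0.1725


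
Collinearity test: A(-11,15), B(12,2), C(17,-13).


-11*(2+ 13) + 12*(-13-15) + 17*(15-2)
= -165 - 336 + 221 = -280

No, not collinear (determinant = -280)


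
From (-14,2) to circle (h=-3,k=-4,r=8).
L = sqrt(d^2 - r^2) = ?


d = sqrt((-14+ 3)^2 + (2+ 4)^2) = sqrt(121+36) = 12.5300
L = sqrt(157.0000 - 64) = sqrt(93.0000) = 9.6437

9.6437


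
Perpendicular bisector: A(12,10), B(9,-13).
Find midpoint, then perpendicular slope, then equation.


Midpoint = (10.5, -1.5)
Slope of AB = dy/dx = -23/(-3) = 7.6667
Perp slope = -dx/dy = -3/23 = -0.1304
b = My - (perp slope)*Mx = -1.5 + (-3*10.5)/(-23) = -1.5 + 1.3696 = -0.1304

y = -0.1304x - 0.1304


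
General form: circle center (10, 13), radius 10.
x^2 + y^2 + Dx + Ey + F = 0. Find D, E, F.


(x-10)^2 + (y-13)^2 = 10^2
D = -2h = -20, E = -2k = -26
F = h^2+k^2-r^2 = 100+169-100 = 169

D = -20, E = -26, F = 169


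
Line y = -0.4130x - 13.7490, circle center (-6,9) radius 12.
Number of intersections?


Substitute y = -0.4130x - 13.7490: (x+ 6)^2 + (-0.4130x- 13.7490-9)^2 = 144
Expand to Ax^2 + Bx + C = 0, where b-k = -22.749
A = 1+m^2 = 1.170569
B = 2(m(b-k) - h) = 2(-0.4130*(-22.749) + 6) = 30.790674
C = h^2 + (b-k)^2 - r^2 = 36 + 517.517001 - 144 = 409.517001
disc = B^2-4AC = 948.0656 - 1917.4716 = -969.4060
disc < 0

0 intersection points


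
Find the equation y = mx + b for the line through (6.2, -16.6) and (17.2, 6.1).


m = (22.7)/(11.0) = 2.0636
b = y1 - m*x1 = -16.6 - (22.7*6.2)/(11.0) = -16.6 - 12.7945 = -29.3945

y = 2.0636x - 29.3945


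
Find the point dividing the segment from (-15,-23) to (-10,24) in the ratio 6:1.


Px = (6*(-10) + 1*(-15))/7 = -75/7 = -10.7143
Py = (6*24 + 1*(-23))/7 = 121/7 = 17.2857

P = (-10.7143, 17.2857)


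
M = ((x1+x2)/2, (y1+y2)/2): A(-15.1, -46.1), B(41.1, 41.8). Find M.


Mx = (-15.1 + 41.1)/2 = 26.0/2 = 13.0000
My = (-46.1 + 41.8)/2 = -4.3/2 = -2.1500

(13.0000, -2.1500)


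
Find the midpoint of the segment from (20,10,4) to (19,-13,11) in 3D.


Mx = (20+19)/2 = 19.5000
My = (10- 13)/2 = -1.5000
Mz = (4+11)/2 = 7.5000

M = (19.5000, -1.5000, 7.5000)


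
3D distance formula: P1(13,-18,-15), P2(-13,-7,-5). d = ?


dx=-26, dy=11, dz=10
d = sqrt(676+121+100) = sqrt(897) = 29.9500

29.9500


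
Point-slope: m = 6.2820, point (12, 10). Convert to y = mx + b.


y - 10 = 6.2820(x - 12)
y = 6.2820x + 10 - 6.2820*12
y = 6.2820x - 65.3840

y = 6.2820x - 65.3840


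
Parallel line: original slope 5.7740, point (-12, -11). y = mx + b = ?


Parallel lines have equal slopes.
m2 = 5.7740
b2 = -11 - 5.7740*(-12) = 58.2880

y = 5.7740x + 58.2880


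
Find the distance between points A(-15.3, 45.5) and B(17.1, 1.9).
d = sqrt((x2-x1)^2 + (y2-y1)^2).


dx = 17.1 + 15.3 = 32.4
dy = 1.9 - 45.5 = -43.6
d = sqrt(1049.76 + 1900.96) = sqrt(2950.72) = 54.3205

54.3205


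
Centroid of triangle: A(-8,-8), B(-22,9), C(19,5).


Gx = (-8- 22+19)/3 = -11/3 = -3.6667
Gy = (-8+9+5)/3 = 6/3 = 2.0000

G = (-3.6667, 2.0000)


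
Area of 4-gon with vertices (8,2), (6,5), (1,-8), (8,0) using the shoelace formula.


sum(xi*y_{i+1}) = 8*5 + 6*(-8) + 1*0 + 8*2 = 8
sum(yi*x_{i+1}) = 2*6 + 5*1 - 8*8 + 0*8 = -47
Area = |8 + 47|/2 = 55/2 = 27.5000

27.5000 sq units


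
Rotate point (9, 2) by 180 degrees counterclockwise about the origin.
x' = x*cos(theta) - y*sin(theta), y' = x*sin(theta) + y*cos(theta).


cos(180) = -1, sin(180) = 0
x' = 9*(-1) - 2*0 = -9
y' = 9*0 + 2*(-1) = -2

(-9, -2)


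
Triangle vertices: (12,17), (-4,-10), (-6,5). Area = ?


12*(-10-5) = -180
-4*(5-17) = 48
-6*(17+ 10) = -162
sum = -294
Area = |-294|/2 = 147.0000

147.0000 sq units


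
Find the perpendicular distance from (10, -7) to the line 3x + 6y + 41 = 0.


|3*10 + 6*(-7) + 41| = |29| = 29
sqrt(9 + 36) = sqrt(45) = 6.7082
d = 29/sqrt(45) = 4.3231

4.3231


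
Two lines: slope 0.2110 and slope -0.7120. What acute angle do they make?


m1-m2 = 0.923
1+m1*m2 = 0.849768
tan(theta) = |0.923/0.849768| = 1.086179
theta = arctan(|0.923/0.849768|) = 47.3655 degrees (acute angle)

47.3655 degrees


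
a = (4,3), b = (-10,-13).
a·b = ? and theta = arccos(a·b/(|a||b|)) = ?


a·b = 4*(-10) + 3*(-13) = -40 - 39 = -79
|a| = sqrt(16+9) = 5.0000
|b| = sqrt(100+169) = 16.4012
cos(theta) = -79/(sqrt(25)*sqrt(269)) = -79/sqrt(6725) = -0.963343
theta = arccos(-79/sqrt(6725)) = 164.4385 degrees

a·b = -79, theta = 164.4385 deg


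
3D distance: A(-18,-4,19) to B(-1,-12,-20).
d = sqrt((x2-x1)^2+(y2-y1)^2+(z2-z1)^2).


dx=17, dy=-8, dz=-39
d = sqrt(289+64+1521) = sqrt(1874) = 43.2897

43.2897


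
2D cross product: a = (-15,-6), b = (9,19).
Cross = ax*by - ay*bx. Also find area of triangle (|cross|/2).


cross = -15*19 + 6*9 = -285 + 54 = -231
Triangle area = |-231|/2 = 231/2 = 115.5000

cross = -231, triangle area = 115.5000


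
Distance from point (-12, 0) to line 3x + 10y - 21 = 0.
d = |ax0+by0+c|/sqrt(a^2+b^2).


|3*(-12) + 10*0 - 21| = |-57| = 57
sqrt(9 + 100) = sqrt(109) = 10.4403
d = 57/sqrt(109) = 5.4596

5.4596


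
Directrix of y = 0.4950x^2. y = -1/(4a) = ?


a = 0.4950
1/(4a) = 0.5051
directrix: y = -0.5051 = -0.5051

y = -0.5051


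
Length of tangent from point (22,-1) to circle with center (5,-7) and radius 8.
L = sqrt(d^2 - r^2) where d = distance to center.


d = sqrt((22-5)^2 + (-1+ 7)^2) = sqrt(289+36) = 18.0278
L = sqrt(325.0000 - 64) = sqrt(261.0000) = 16.1555

16.1555


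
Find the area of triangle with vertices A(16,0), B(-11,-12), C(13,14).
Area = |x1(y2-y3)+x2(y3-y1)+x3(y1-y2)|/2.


16*(-12-14) = -416
-11*(14-0) = -154
13*(0+ 12) = 156
sum = -414
Area = |-414|/2 = 207.0000

207.0000 sq units


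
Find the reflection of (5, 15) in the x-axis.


Reflection rule for x-axis: (x, -y)
(5, 15) -> (5, -15)

(5, -15)


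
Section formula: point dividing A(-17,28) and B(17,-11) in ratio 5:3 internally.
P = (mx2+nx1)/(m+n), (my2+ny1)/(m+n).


Px = (5*17 + 3*(-17))/8 = 34/8 = 4.2500
Py = (5*(-11) + 3*28)/8 = 29/8 = 3.6250

P = (4.2500, 3.6250)


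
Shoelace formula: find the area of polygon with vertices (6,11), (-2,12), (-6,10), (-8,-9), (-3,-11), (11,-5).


sum(xi*y_{i+1}) = 6*12 - 2*10 - 6*(-9) - 8*(-11) - 3*(-5) + 11*11 = 330
sum(yi*x_{i+1}) = 11*(-2) + 12*(-6) + 10*(-8) - 9*(-3) - 11*11 - 5*6 = -298
Area = |330 + 298|/2 = 628/2 = 314.0000

314.0000 sq units


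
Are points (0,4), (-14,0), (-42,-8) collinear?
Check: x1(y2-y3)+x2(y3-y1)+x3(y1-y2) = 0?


0*(0+ 8) - 14*(-8-4) - 42*(4-0)
= 0 + 168 - 168 = 0

Yes, collinear (determinant = 0)


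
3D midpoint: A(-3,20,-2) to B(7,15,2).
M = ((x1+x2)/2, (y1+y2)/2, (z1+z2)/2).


Mx = (-3+7)/2 = 2.0000
My = (20+15)/2 = 17.5000
Mz = (-2+2)/2 = 0

M = (2.0000, 17.5000, 0)


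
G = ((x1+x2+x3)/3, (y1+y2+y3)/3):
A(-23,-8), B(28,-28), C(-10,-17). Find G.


Gx = (-23+28- 10)/3 = -5/3 = -1.6667
Gy = (-8- 28- 17)/3 = -53/3 = -17.6667

G = (-1.6667, -17.6667)


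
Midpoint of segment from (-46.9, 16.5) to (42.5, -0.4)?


Mx = (-46.9 + 42.5)/2 = -4.4/2 = -2.2000
My = (16.5 - 0.4)/2 = 16.1/2 = 8.0500

(-2.2000, 8.0500)


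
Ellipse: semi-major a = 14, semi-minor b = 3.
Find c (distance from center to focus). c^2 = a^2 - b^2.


c^2 = 14^2 - 3^2 = 196 - 9 = 187
c = sqrt(187) = 13.6748

c = 13.6748


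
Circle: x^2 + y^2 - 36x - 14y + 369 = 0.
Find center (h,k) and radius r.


h = -D/2 = 36/2 = 18
k = -E/2 = 14/2 = 7
r^2 = h^2 + k^2 - F = 324 + 49 - 369 = 4
r = 2

Center (18, 7), radius = 2


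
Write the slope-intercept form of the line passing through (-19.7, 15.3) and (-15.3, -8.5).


m = (-23.8)/(4.4) = -5.4091
b = y1 - m*x1 = 15.3 - (-23.8*(-19.7))/(4.4) = 15.3 - 106.5591 = -91.2591

y = -5.4091x - 91.2591


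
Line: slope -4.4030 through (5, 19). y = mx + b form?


y - 19 = -4.4030(x - 5)
y = -4.4030x + 19 + 4.4030*5
y = -4.4030x + 41.0150

y = -4.4030x + 41.0150


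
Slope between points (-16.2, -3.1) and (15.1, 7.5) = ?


dy = 7.5 + 3.1 = 10.6
dx = 15.1 + 16.2 = 31.3
m = 10.6/31.3 = 0.3387

m = 0.3387


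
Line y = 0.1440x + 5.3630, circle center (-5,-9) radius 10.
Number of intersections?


Substitute y = 0.1440x + 5.3630: (x+ 5)^2 + (0.1440x+5.3630+ 9)^2 = 100
Expand to Ax^2 + Bx + C = 0, where b-k = 14.363
A = 1+m^2 = 1.020736
B = 2(m(b-k) - h) = 2(0.1440*14.363 + 5) = 14.136544
C = h^2 + (b-k)^2 - r^2 = 25 + 206.295769 - 100 = 131.295769
disc = B^2-4AC = 199.8419 - 536.0733 = -336.2314
disc < 0

0 intersection points


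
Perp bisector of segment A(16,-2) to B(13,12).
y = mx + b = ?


Midpoint = (14.5, 5)
Slope of AB = dy/dx = 14/(-3) = -4.6667
Perp slope = -dx/dy = 3/14 = 0.2143
b = My - (perp slope)*Mx = 5 + (-3*14.5)/14 = 5 - 3.1071 = 1.8929

y = 0.2143x + 1.8929


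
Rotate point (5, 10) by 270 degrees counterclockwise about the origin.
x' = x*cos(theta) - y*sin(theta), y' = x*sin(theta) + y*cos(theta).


cos(270) = 0, sin(270) = -1
x' = 5*0 - 10*(-1) = 10
y' = 5*(-1) + 10*0 = -5

(10, -5)


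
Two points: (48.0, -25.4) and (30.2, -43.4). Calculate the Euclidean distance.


dx = 30.2 - 48.0 = -17.8
dy = -43.4 + 25.4 = -18.0
d = sqrt(316.84 + 324.0) = sqrt(640.84) = 25.3148

25.3148


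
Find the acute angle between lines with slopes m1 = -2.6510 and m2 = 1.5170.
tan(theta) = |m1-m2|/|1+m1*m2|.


m1-m2 = -4.168
1+m1*m2 = -3.021567
tan(theta) = |-4.168/(-3.021567)| = 1.379417
theta = arctan(|-4.168/(-3.021567)|) = 54.0600 degrees (acute angle)

54.0600 degrees


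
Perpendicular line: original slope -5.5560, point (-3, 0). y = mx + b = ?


Perpendicular slope = -1/m1 = -1/(-5.5560) = 0.1800
b2 = y0 - m2*x0 = 0 - 3/(-5.5560) = 0 + 0.5400 = 0.5400

y = 0.1800x + 0.5400


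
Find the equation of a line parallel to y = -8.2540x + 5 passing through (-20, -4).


Parallel lines have equal slopes.
m2 = -8.2540
b2 = -4 + 8.2540*(-20) = -169.0800

y = -8.2540x - 169.0800


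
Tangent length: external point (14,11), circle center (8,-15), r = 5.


d = sqrt((14-8)^2 + (11+ 15)^2) = sqrt(36+676) = 26.6833
L = sqrt(712.0000 - 25) = sqrt(687.0000) = 26.2107

26.2107


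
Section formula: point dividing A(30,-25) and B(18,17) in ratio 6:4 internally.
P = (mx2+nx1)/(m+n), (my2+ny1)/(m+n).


Px = (6*18 + 4*30)/10 = 228/10 = 22.8000
Py = (6*17 + 4*(-25))/10 = 2/10 = 0.2000

P = (22.8000, 0.2000)


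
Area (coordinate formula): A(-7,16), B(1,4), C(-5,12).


-7*(4-12) = 56
1*(12-16) = -4
-5*(16-4) = -60
sum = -8
Area = |-8|/2 = 4.0000

4.0000 sq units


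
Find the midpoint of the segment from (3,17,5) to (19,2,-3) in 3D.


Mx = (3+19)/2 = 11.0000
My = (17+2)/2 = 9.5000
Mz = (5- 3)/2 = 1.0000

M = (11.0000, 9.5000, 1.0000)


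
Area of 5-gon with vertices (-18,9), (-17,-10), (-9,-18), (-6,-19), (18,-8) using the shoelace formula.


sum(xi*y_{i+1}) = -18*(-10) - 17*(-18) - 9*(-19) - 6*(-8) + 18*9 = 867
sum(yi*x_{i+1}) = 9*(-17) - 10*(-9) - 18*(-6) - 19*18 - 8*(-18) = -153
Area = |867 + 153|/2 = 1020/2 = 510.0000

510.0000 sq units


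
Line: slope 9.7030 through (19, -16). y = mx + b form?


y + 16 = 9.7030(x - 19)
y = 9.7030x - 16 - 9.7030*19
y = 9.7030x - 200.3570

y = 9.7030x - 200.3570


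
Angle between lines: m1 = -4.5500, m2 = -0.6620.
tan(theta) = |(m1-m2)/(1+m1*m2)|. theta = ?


m1-m2 = -3.888
1+m1*m2 = 4.0121
tan(theta) = |-3.888/4.0121| = 0.969069
theta = arctan(|-3.888/4.0121|) = 44.1000 degrees (acute angle)

44.1000 degrees


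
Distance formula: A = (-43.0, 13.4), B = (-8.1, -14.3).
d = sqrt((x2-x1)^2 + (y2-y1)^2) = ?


dx = -8.1 + 43.0 = 34.9
dy = -14.3 - 13.4 = -27.7
d = sqrt(1218.01 + 767.29) = sqrt(1985.3) = 44.5567

44.5567


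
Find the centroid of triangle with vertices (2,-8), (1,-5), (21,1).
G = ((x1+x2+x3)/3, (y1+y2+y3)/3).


Gx = (2+1+21)/3 = 24/3 = 8.0000
Gy = (-8- 5+1)/3 = -12/3 = -4.0000

G = (8.0000, -4.0000)


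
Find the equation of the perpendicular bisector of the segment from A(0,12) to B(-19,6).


Midpoint = (-9.5, 9)
Slope of AB = dy/dx = -6/(-19) = 0.3158
Perp slope = -dx/dy = -19/6 = -3.1667
b = My - (perp slope)*Mx = 9 + (-19*(-9.5))/(-6) = 9 - 30.0833 = -21.0833

y = -3.1667x - 21.0833


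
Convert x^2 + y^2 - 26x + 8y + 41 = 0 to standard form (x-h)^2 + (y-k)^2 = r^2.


h = -D/2 = 26/2 = 13
k = -E/2 = -8/2 = -4
r^2 = h^2 + k^2 - F = 169 + 16 - 41 = 144
r = 12

Center (13, -4), radius = 12


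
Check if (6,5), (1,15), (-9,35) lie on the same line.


6*(15-35) + 1*(35-5) - 9*(5-15)
= -120 + 30 + 90 = 0

Yes, collinear (determinant = 0)


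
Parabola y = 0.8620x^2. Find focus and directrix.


a = 0.8620
1/(4a) = 0.2900
Focus = (0, 0.2900)
Directrix: y = -0.2900

Focus = (0, 0.2900), Directrix: y = -0.2900


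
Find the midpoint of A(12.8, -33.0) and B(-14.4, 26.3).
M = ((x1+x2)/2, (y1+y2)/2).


Mx = (12.8 - 14.4)/2 = -1.6/2 = -0.8000
My = (-33.0 + 26.3)/2 = -6.7/2 = -3.3500

(-0.8000, -3.3500)


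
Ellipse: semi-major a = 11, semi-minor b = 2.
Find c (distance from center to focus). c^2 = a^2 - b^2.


c^2 = 11^2 - 2^2 = 121 - 4 = 117
c = sqrt(117) = 10.8167

c = 10.8167


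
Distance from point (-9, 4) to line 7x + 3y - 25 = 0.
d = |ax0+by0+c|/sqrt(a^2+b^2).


|7*(-9) + 3*4 - 25| = |-76| = 76
sqrt(49 + 9) = sqrt(58) = 7.6158
d = 76/sqrt(58) = 9.9793

9.9793


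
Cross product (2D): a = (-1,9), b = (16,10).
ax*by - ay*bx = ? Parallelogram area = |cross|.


cross = -1*10 - 9*16 = -10 - 144 = -154
Parallelogram area = |-154| = 154

cross = -154, parallelogram area = 154


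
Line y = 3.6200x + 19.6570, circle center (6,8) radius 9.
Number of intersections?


Substitute y = 3.6200x + 19.6570: (x-6)^2 + (3.6200x+19.6570-8)^2 = 81
Expand to Ax^2 + Bx + C = 0, where b-k = 11.657
A = 1+m^2 = 14.1044
B = 2(m(b-k) - h) = 2(3.6200*11.657 - 6) = 72.39668
C = h^2 + (b-k)^2 - r^2 = 36 + 135.885649 - 81 = 90.885649
disc = B^2-4AC = 5241.2793 - 5127.5502 = 113.7291
disc > 0

2 intersection points


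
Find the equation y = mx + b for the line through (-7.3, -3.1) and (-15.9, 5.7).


m = (8.8)/(-8.6) = -1.0233
b = y1 - m*x1 = -3.1 - (8.8*(-7.3))/(-8.6) = -3.1 - 7.4698 = -10.5698

y = -1.0233x - 10.5698


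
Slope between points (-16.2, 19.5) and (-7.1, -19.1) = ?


dy = -19.1 - 19.5 = -38.6
dx = -7.1 + 16.2 = 9.1
m = -38.6/9.1 = -4.2418

m = -4.2418


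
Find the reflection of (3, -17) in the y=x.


Reflection rule for y=x: (y, x)
(3, -17) -> (-17, 3)

(-17, 3)


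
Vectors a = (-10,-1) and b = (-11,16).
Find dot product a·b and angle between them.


a·b = -10*(-11) - 1*16 = 110 - 16 = 94
|a| = sqrt(100+1) = 10.0499
|b| = sqrt(121+256) = 19.4165
cos(theta) = 94/(sqrt(101)*sqrt(377)) = 94/sqrt(38077) = 0.481722
theta = arccos(94/sqrt(38077)) = 61.2021 degrees

a·b = 94, theta = 61.2021 deg


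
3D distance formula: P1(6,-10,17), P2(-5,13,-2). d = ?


dx=-11, dy=23, dz=-19
d = sqrt(121+529+361) = sqrt(1011) = 31.7962

31.7962


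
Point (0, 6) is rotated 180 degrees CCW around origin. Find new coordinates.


cos(180) = -1, sin(180) = 0
x' = 0*(-1) - 6*0 = 0
y' = 0*0 + 6*(-1) = -6

(0, -6)


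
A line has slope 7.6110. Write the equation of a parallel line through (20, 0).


Parallel lines have equal slopes.
m2 = 7.6110
b2 = 0 - 7.6110*20 = -152.2200

y = 7.6110x - 152.2200


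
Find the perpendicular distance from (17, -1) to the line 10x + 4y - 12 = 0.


|10*17 + 4*(-1) - 12| = |154| = 154
sqrt(100 + 16) = sqrt(116) = 10.7703
d = 154/sqrt(116) = 14.2985

14.2985


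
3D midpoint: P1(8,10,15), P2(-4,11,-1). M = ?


Mx = (8- 4)/2 = 2.0000
My = (10+11)/2 = 10.5000
Mz = (15- 1)/2 = 7.0000

M = (2.0000, 10.5000, 7.0000)


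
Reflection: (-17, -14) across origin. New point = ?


Reflection rule for origin: (-x, -y)
(-17, -14) -> (17, 14)

(17, 14)


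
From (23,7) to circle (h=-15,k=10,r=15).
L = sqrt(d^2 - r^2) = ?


d = sqrt((23+ 15)^2 + (7-10)^2) = sqrt(1444+9) = 38.1182
L = sqrt(1453.0000 - 225) = sqrt(1228.0000) = 35.0428

35.0428


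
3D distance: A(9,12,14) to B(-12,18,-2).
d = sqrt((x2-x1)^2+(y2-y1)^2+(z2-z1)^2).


dx=-21, dy=6, dz=-16
d = sqrt(441+36+256) = sqrt(733) = 27.0740

27.0740


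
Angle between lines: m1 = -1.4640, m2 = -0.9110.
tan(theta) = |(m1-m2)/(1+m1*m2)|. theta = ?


m1-m2 = -0.553
1+m1*m2 = 2.333704
tan(theta) = |-0.553/2.333704| = 0.236962
theta = arctan(|-0.553/2.333704|) = 13.3311 degrees (acute angle)

13.3311 degrees


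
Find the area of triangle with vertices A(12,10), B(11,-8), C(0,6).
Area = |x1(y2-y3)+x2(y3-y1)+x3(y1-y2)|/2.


12*(-8-6) = -168
11*(6-10) = -44
0*(10+ 8) = 0
sum = -212
Area = |-212|/2 = 106.0000

106.0000 sq units


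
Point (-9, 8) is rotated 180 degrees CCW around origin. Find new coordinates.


cos(180) = -1, sin(180) = 0
x' = -9*(-1) - 8*0 = 9
y' = -9*0 + 8*(-1) = -8

(9, -8)


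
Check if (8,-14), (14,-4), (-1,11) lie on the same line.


8*(-4-11) + 14*(11+ 14) - 1*(-14+ 4)
= -120 + 350 + 10 = 240

No, not collinear (determinant = 240)


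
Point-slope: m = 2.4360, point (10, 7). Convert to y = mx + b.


y - 7 = 2.4360(x - 10)
y = 2.4360x + 7 - 2.4360*10
y = 2.4360x - 17.3600

y = 2.4360x - 17.3600


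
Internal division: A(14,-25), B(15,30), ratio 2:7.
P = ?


Px = (2*15 + 7*14)/9 = 128/9 = 14.2222
Py = (2*30 + 7*(-25))/9 = -115/9 = -12.7778

P = (14.2222, -12.7778)


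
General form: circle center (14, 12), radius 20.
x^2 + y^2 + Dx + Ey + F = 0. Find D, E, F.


(x-14)^2 + (y-12)^2 = 20^2
D = -2h = -28, E = -2k = -24
F = h^2+k^2-r^2 = 196+144-400 = -60

D = -28, E = -24, F = -60


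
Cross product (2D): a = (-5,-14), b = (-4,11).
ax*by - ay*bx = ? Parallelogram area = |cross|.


cross = -5*11 + 14*(-4) = -55 - 56 = -111
Parallelogram area = |-111| = 111

cross = -111, parallelogram area = 111


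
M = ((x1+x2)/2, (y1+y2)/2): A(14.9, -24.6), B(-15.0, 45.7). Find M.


Mx = (14.9 - 15.0)/2 = -0.1/2 = -0.0500
My = (-24.6 + 45.7)/2 = 21.1/2 = 10.5500

(-0.0500, 10.5500)


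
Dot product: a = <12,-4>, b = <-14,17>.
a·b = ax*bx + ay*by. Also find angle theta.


a·b = 12*(-14) - 4*17 = -168 - 68 = -236
|a| = sqrt(144+16) = 12.6491
|b| = sqrt(196+289) = 22.0227
cos(theta) = -236/(sqrt(160)*sqrt(485)) = -236/sqrt(77600) = -0.847191
theta = arccos(-236/sqrt(77600)) = 147.9074 degrees

a·b = -236, theta = 147.9074 deg


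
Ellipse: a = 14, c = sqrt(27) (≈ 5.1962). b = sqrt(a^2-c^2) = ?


b^2 = 14^2 - (sqrt(27))^2 = 196 - 27 = 169
b = sqrt(169) = 13

b = 13


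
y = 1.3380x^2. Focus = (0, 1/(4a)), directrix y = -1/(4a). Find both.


a = 1.3380
1/(4a) = 0.1868
Focus = (0, 0.1868)
Directrix: y = -0.1868

Focus = (0, 0.1868), Directrix: y = -0.1868


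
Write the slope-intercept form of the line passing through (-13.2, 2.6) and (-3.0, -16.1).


m = (-18.7)/(10.2) = -1.8333
b = y1 - m*x1 = 2.6 - (-18.7*(-13.2))/(10.2) = 2.6 - 24.2000 = -21.6000

y = -1.8333x - 21.6000


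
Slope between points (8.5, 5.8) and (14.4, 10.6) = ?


dy = 10.6 - 5.8 = 4.8
dx = 14.4 - 8.5 = 5.9
m = 4.8/5.9 = 0.8136

m = 0.8136


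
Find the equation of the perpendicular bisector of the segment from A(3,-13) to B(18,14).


Midpoint = (10.5, 0.5)
Slope of AB = dy/dx = 27/15 = 1.8000
Perp slope = -dx/dy = -15/27 = -0.5556
b = My - (perp slope)*Mx = 0.5 + (15*10.5)/27 = 0.5 + 5.8333 = 6.3333

y = -0.5556x + 6.3333


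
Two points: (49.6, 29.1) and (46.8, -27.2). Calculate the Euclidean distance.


dx = 46.8 - 49.6 = -2.8
dy = -27.2 - 29.1 = -56.3
d = sqrt(7.84 + 3169.69) = sqrt(3177.53) = 56.3696

56.3696


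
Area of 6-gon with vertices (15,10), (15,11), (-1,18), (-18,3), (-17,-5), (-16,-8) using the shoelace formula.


sum(xi*y_{i+1}) = 15*11 + 15*18 - 1*3 - 18*(-5) - 17*(-8) - 16*10 = 498
sum(yi*x_{i+1}) = 10*15 + 11*(-1) + 18*(-18) + 3*(-17) - 5*(-16) - 8*15 = -276
Area = |498 + 276|/2 = 774/2 = 387.0000

387.0000 sq units


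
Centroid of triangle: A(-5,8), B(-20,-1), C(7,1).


Gx = (-5- 20+7)/3 = -18/3 = -6.0000
Gy = (8- 1+1)/3 = 8/3 = 2.6667

G = (-6.0000, 2.6667)


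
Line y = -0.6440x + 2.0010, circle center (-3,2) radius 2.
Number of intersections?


Substitute y = -0.6440x + 2.0010: (x+ 3)^2 + (-0.6440x+2.0010-2)^2 = 4
Expand to Ax^2 + Bx + C = 0, where b-k = 0.001
A = 1+m^2 = 1.414736
B = 2(m(b-k) - h) = 2(-0.6440*0.001 + 3) = 5.998712
C = h^2 + (b-k)^2 - r^2 = 9 + 0.000001 - 4 = 5.000001
disc = B^2-4AC = 35.9845 - 28.2947 = 7.6898
disc > 0

2 intersection points


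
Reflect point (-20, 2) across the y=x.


Reflection rule for y=x: (y, x)
(-20, 2) -> (2, -20)

(2, -20)


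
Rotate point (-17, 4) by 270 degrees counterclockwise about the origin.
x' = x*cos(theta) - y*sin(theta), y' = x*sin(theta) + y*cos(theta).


cos(270) = 0, sin(270) = -1
x' = -17*0 - 4*(-1) = 4
y' = -17*(-1) + 4*0 = 17

(4, 17)


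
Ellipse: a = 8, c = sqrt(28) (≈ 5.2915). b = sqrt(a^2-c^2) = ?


b^2 = 8^2 - (sqrt(28))^2 = 64 - 28 = 36
b = sqrt(36) = 6

b = 6


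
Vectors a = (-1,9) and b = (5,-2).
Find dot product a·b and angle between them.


a·b = -1*5 + 9*(-2) = -5 - 18 = -23
|a| = sqrt(1+81) = 9.0554
|b| = sqrt(25+4) = 5.3852
cos(theta) = -23/(sqrt(82)*sqrt(29)) = -23/sqrt(2378) = -0.471652
theta = arccos(-23/sqrt(2378)) = 118.1416 degrees

a·b = -23, theta = 118.1416 deg


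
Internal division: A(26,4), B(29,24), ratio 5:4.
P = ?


Px = (5*29 + 4*26)/9 = 249/9 = 27.6667
Py = (5*24 + 4*4)/9 = 136/9 = 15.1111

P = (27.6667, 15.1111)


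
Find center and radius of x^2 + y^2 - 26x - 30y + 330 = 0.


h = -D/2 = 26/2 = 13
k = -E/2 = 30/2 = 15
r^2 = h^2 + k^2 - F = 169 + 225 - 330 = 64
r = 8

Center (13, 15), radius = 8


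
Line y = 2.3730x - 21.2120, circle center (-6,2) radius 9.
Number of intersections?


Substitute y = 2.3730x - 21.2120: (x+ 6)^2 + (2.3730x- 21.2120-2)^2 = 81
Expand to Ax^2 + Bx + C = 0, where b-k = -23.212
A = 1+m^2 = 6.631129
B = 2(m(b-k) - h) = 2(2.3730*(-23.212) + 6) = -98.164152
C = h^2 + (b-k)^2 - r^2 = 36 + 538.796944 - 81 = 493.796944
disc = B^2-4AC = 9636.2007 - 13097.7249 = -3461.5242
disc < 0

0 intersection points


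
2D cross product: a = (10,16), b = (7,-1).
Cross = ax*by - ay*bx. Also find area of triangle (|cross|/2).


cross = 10*(-1) - 16*7 = -10 - 112 = -122
Triangle area = |-122|/2 = 122/2 = 61.0000

cross = -122, triangle area = 61.0000


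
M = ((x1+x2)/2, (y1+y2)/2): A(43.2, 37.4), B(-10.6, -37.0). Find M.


Mx = (43.2 - 10.6)/2 = 32.6/2 = 16.3000
My = (37.4 - 37.0)/2 = 0.4/2 = 0.2000

(16.3000, 0.2000)


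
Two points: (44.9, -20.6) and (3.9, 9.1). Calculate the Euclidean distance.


dx = 3.9 - 44.9 = -41.0
dy = 9.1 + 20.6 = 29.7
d = sqrt(1681.0 + 882.09) = sqrt(2563.09) = 50.6270

50.6270


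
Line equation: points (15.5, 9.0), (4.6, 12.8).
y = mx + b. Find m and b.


m = (3.8)/(-10.9) = -0.3486
b = y1 - m*x1 = 9.0 - (3.8*15.5)/(-10.9) = 9.0 + 5.4037 = 14.4037

y = -0.3486x + 14.4037


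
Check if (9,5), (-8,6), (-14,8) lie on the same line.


9*(6-8) - 8*(8-5) - 14*(5-6)
= -18 - 24 + 14 = -28

No, not collinear (determinant = -28)


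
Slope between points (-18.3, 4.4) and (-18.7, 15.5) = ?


dy = 15.5 - 4.4 = 11.1
dx = -18.7 + 18.3 = -0.4
m = 11.1/(-0.4) = -27.7500

m = -27.7500


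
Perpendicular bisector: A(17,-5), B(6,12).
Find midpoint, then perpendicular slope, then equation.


Midpoint = (11.5, 3.5)
Slope of AB = dy/dx = 17/(-11) = -1.5455
Perp slope = -dx/dy = 11/17 = 0.6471
b = My - (perp slope)*Mx = 3.5 + (-11*11.5)/17 = 3.5 - 7.4412 = -3.9412

y = 0.6471x - 3.9412


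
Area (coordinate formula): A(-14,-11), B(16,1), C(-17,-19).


-14*(1+ 19) = -280
16*(-19+ 11) = -128
-17*(-11-1) = 204
sum = -204
Area = |-204|/2 = 102.0000

102.0000 sq units


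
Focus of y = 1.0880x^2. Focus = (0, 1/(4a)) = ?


a = 1.0880
4a = 4.3520
focus = (0, 1/4.3520) = (0, 0.2298)

Focus = (0, 0.2298)


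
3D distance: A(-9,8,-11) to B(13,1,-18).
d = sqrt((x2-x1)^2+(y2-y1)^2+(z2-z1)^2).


dx=22, dy=-7, dz=-7
d = sqrt(484+49+49) = sqrt(582) = 24.1247

24.1247


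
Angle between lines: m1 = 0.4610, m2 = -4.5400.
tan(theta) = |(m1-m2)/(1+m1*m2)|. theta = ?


m1-m2 = 5.001
1+m1*m2 = -1.09294
tan(theta) = |5.001/(-1.09294)| = 4.575732
theta = arctan(|5.001/(-1.09294)|) = 77.6722 degrees (acute angle)

77.6722 degrees


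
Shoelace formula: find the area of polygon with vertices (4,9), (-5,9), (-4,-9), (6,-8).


sum(xi*y_{i+1}) = 4*9 - 5*(-9) - 4*(-8) + 6*9 = 167
sum(yi*x_{i+1}) = 9*(-5) + 9*(-4) - 9*6 - 8*4 = -167
Area = |167 + 167|/2 = 334/2 = 167.0000

167.0000 sq units


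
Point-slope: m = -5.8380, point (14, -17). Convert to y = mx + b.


y + 17 = -5.8380(x - 14)
y = -5.8380x - 17 + 5.8380*14
y = -5.8380x + 64.7320

y = -5.8380x + 64.7320


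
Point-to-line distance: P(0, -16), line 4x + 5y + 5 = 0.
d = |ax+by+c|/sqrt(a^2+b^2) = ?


|4*0 + 5*(-16) + 5| = |-75| = 75
sqrt(16 + 25) = sqrt(41) = 6.4031
d = 75/sqrt(41) = 11.7130

11.7130


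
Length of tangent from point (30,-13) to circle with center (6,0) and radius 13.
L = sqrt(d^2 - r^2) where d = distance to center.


d = sqrt((30-6)^2 + (-13-0)^2) = sqrt(576+169) = 27.2947
L = sqrt(745.0000 - 169) = sqrt(576.0000) = 24.0000

24.0000
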